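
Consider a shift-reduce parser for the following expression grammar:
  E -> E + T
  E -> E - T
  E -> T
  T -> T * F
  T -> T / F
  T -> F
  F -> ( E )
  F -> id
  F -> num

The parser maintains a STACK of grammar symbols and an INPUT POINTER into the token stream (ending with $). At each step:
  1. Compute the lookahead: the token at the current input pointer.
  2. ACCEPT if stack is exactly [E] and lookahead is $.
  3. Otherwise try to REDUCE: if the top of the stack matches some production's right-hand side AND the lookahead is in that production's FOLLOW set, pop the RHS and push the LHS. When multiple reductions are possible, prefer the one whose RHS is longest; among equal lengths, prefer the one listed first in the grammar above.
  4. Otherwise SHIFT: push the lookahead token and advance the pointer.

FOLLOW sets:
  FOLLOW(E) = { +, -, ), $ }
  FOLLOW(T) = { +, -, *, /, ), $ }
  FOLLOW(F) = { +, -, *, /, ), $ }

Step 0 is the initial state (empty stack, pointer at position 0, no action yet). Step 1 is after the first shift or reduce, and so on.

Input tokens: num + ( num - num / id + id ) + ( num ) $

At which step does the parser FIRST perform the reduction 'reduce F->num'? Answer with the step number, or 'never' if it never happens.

Answer: 2

Derivation:
Step 1: shift num. Stack=[num] ptr=1 lookahead=+ remaining=[+ ( num - num / id + id ) + ( num ) $]
Step 2: reduce F->num. Stack=[F] ptr=1 lookahead=+ remaining=[+ ( num - num / id + id ) + ( num ) $]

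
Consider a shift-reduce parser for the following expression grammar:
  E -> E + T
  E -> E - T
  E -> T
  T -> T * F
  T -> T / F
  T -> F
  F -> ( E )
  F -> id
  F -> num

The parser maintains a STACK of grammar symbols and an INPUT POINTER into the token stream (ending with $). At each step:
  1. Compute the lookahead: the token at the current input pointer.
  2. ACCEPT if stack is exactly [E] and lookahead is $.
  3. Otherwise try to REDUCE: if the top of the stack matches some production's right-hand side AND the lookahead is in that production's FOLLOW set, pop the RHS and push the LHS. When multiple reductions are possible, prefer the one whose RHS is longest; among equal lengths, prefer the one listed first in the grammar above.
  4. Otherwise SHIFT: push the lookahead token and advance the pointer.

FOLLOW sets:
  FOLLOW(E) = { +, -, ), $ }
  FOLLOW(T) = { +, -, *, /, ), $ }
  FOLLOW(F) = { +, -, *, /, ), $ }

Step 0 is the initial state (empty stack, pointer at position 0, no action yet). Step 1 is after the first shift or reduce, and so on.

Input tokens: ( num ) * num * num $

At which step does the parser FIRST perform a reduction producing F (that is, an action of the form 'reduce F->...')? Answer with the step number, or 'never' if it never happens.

Step 1: shift (. Stack=[(] ptr=1 lookahead=num remaining=[num ) * num * num $]
Step 2: shift num. Stack=[( num] ptr=2 lookahead=) remaining=[) * num * num $]
Step 3: reduce F->num. Stack=[( F] ptr=2 lookahead=) remaining=[) * num * num $]

Answer: 3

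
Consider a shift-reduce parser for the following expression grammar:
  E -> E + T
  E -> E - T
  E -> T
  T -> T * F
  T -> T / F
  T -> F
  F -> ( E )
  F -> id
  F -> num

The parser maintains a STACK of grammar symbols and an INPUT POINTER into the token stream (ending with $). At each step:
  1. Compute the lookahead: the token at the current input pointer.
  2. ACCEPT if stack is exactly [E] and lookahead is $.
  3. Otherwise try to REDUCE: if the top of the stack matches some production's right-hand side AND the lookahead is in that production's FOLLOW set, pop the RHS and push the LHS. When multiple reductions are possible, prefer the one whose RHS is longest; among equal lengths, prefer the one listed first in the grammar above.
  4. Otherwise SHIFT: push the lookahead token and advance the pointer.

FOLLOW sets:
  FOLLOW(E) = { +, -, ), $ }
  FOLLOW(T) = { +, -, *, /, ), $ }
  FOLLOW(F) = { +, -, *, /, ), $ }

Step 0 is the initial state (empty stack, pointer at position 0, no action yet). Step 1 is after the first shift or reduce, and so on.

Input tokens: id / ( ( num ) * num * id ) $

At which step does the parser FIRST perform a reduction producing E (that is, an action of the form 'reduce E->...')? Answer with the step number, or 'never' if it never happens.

Answer: 10

Derivation:
Step 1: shift id. Stack=[id] ptr=1 lookahead=/ remaining=[/ ( ( num ) * num * id ) $]
Step 2: reduce F->id. Stack=[F] ptr=1 lookahead=/ remaining=[/ ( ( num ) * num * id ) $]
Step 3: reduce T->F. Stack=[T] ptr=1 lookahead=/ remaining=[/ ( ( num ) * num * id ) $]
Step 4: shift /. Stack=[T /] ptr=2 lookahead=( remaining=[( ( num ) * num * id ) $]
Step 5: shift (. Stack=[T / (] ptr=3 lookahead=( remaining=[( num ) * num * id ) $]
Step 6: shift (. Stack=[T / ( (] ptr=4 lookahead=num remaining=[num ) * num * id ) $]
Step 7: shift num. Stack=[T / ( ( num] ptr=5 lookahead=) remaining=[) * num * id ) $]
Step 8: reduce F->num. Stack=[T / ( ( F] ptr=5 lookahead=) remaining=[) * num * id ) $]
Step 9: reduce T->F. Stack=[T / ( ( T] ptr=5 lookahead=) remaining=[) * num * id ) $]
Step 10: reduce E->T. Stack=[T / ( ( E] ptr=5 lookahead=) remaining=[) * num * id ) $]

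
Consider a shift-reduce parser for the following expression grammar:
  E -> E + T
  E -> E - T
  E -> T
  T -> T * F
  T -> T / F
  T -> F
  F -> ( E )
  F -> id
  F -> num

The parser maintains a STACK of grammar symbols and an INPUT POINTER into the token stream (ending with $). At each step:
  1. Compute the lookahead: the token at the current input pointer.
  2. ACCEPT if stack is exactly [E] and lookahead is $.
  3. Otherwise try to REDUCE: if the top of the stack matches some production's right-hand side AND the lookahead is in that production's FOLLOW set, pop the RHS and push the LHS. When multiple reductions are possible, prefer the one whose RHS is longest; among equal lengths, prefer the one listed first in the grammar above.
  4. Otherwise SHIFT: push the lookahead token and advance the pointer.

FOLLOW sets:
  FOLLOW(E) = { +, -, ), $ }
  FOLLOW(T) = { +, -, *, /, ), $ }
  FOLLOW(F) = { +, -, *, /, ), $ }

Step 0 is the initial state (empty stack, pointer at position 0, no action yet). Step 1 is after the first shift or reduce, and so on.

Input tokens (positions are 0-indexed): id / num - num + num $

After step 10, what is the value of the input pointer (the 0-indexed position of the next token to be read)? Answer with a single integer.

Answer: 5

Derivation:
Step 1: shift id. Stack=[id] ptr=1 lookahead=/ remaining=[/ num - num + num $]
Step 2: reduce F->id. Stack=[F] ptr=1 lookahead=/ remaining=[/ num - num + num $]
Step 3: reduce T->F. Stack=[T] ptr=1 lookahead=/ remaining=[/ num - num + num $]
Step 4: shift /. Stack=[T /] ptr=2 lookahead=num remaining=[num - num + num $]
Step 5: shift num. Stack=[T / num] ptr=3 lookahead=- remaining=[- num + num $]
Step 6: reduce F->num. Stack=[T / F] ptr=3 lookahead=- remaining=[- num + num $]
Step 7: reduce T->T / F. Stack=[T] ptr=3 lookahead=- remaining=[- num + num $]
Step 8: reduce E->T. Stack=[E] ptr=3 lookahead=- remaining=[- num + num $]
Step 9: shift -. Stack=[E -] ptr=4 lookahead=num remaining=[num + num $]
Step 10: shift num. Stack=[E - num] ptr=5 lookahead=+ remaining=[+ num $]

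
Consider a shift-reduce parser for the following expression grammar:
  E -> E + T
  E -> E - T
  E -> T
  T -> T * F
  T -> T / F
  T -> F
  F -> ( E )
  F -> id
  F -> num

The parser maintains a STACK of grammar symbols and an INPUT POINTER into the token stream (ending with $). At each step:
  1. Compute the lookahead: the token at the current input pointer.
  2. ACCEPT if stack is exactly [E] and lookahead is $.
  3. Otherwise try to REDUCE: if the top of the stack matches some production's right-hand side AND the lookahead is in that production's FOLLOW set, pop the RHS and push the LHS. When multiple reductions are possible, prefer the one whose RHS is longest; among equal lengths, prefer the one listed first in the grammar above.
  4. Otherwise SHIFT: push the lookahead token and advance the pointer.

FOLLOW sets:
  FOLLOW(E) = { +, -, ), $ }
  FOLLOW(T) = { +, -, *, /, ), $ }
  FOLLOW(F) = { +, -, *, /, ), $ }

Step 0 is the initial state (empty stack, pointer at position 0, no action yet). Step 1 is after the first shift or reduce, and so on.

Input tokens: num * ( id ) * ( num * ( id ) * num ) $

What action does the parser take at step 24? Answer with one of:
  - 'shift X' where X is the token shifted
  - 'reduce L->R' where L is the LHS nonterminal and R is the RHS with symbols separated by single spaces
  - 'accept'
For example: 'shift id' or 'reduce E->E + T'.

Step 1: shift num. Stack=[num] ptr=1 lookahead=* remaining=[* ( id ) * ( num * ( id ) * num ) $]
Step 2: reduce F->num. Stack=[F] ptr=1 lookahead=* remaining=[* ( id ) * ( num * ( id ) * num ) $]
Step 3: reduce T->F. Stack=[T] ptr=1 lookahead=* remaining=[* ( id ) * ( num * ( id ) * num ) $]
Step 4: shift *. Stack=[T *] ptr=2 lookahead=( remaining=[( id ) * ( num * ( id ) * num ) $]
Step 5: shift (. Stack=[T * (] ptr=3 lookahead=id remaining=[id ) * ( num * ( id ) * num ) $]
Step 6: shift id. Stack=[T * ( id] ptr=4 lookahead=) remaining=[) * ( num * ( id ) * num ) $]
Step 7: reduce F->id. Stack=[T * ( F] ptr=4 lookahead=) remaining=[) * ( num * ( id ) * num ) $]
Step 8: reduce T->F. Stack=[T * ( T] ptr=4 lookahead=) remaining=[) * ( num * ( id ) * num ) $]
Step 9: reduce E->T. Stack=[T * ( E] ptr=4 lookahead=) remaining=[) * ( num * ( id ) * num ) $]
Step 10: shift ). Stack=[T * ( E )] ptr=5 lookahead=* remaining=[* ( num * ( id ) * num ) $]
Step 11: reduce F->( E ). Stack=[T * F] ptr=5 lookahead=* remaining=[* ( num * ( id ) * num ) $]
Step 12: reduce T->T * F. Stack=[T] ptr=5 lookahead=* remaining=[* ( num * ( id ) * num ) $]
Step 13: shift *. Stack=[T *] ptr=6 lookahead=( remaining=[( num * ( id ) * num ) $]
Step 14: shift (. Stack=[T * (] ptr=7 lookahead=num remaining=[num * ( id ) * num ) $]
Step 15: shift num. Stack=[T * ( num] ptr=8 lookahead=* remaining=[* ( id ) * num ) $]
Step 16: reduce F->num. Stack=[T * ( F] ptr=8 lookahead=* remaining=[* ( id ) * num ) $]
Step 17: reduce T->F. Stack=[T * ( T] ptr=8 lookahead=* remaining=[* ( id ) * num ) $]
Step 18: shift *. Stack=[T * ( T *] ptr=9 lookahead=( remaining=[( id ) * num ) $]
Step 19: shift (. Stack=[T * ( T * (] ptr=10 lookahead=id remaining=[id ) * num ) $]
Step 20: shift id. Stack=[T * ( T * ( id] ptr=11 lookahead=) remaining=[) * num ) $]
Step 21: reduce F->id. Stack=[T * ( T * ( F] ptr=11 lookahead=) remaining=[) * num ) $]
Step 22: reduce T->F. Stack=[T * ( T * ( T] ptr=11 lookahead=) remaining=[) * num ) $]
Step 23: reduce E->T. Stack=[T * ( T * ( E] ptr=11 lookahead=) remaining=[) * num ) $]
Step 24: shift ). Stack=[T * ( T * ( E )] ptr=12 lookahead=* remaining=[* num ) $]

Answer: shift )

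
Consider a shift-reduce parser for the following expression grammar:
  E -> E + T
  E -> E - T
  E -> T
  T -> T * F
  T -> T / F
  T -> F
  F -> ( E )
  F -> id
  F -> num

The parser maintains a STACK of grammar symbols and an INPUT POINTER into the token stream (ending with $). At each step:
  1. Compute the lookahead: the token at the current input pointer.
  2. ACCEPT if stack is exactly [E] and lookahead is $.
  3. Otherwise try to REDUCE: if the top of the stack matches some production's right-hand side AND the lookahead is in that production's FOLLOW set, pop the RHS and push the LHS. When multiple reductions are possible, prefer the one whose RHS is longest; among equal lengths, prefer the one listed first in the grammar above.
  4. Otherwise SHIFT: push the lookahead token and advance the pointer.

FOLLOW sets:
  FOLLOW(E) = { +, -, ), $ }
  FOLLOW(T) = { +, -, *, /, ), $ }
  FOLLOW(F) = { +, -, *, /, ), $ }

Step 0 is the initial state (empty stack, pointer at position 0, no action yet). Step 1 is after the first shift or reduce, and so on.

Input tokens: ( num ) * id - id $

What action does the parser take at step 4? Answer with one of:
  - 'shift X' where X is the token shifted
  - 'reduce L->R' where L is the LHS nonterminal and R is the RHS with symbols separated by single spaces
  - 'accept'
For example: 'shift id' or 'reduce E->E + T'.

Answer: reduce T->F

Derivation:
Step 1: shift (. Stack=[(] ptr=1 lookahead=num remaining=[num ) * id - id $]
Step 2: shift num. Stack=[( num] ptr=2 lookahead=) remaining=[) * id - id $]
Step 3: reduce F->num. Stack=[( F] ptr=2 lookahead=) remaining=[) * id - id $]
Step 4: reduce T->F. Stack=[( T] ptr=2 lookahead=) remaining=[) * id - id $]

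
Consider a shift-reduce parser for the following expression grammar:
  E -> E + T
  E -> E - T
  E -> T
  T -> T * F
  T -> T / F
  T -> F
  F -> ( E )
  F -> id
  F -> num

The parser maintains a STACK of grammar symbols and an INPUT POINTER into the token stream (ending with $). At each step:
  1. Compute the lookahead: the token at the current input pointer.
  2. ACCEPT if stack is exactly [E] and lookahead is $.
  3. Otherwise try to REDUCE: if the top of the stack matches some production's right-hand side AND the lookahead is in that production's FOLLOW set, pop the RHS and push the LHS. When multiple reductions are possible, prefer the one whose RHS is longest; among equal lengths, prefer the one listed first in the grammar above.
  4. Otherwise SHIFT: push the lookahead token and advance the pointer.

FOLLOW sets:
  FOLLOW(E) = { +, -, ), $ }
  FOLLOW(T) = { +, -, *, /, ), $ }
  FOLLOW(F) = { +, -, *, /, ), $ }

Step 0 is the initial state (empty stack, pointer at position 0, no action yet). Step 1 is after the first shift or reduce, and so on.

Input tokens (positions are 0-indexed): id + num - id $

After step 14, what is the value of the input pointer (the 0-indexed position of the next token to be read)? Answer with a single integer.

Answer: 5

Derivation:
Step 1: shift id. Stack=[id] ptr=1 lookahead=+ remaining=[+ num - id $]
Step 2: reduce F->id. Stack=[F] ptr=1 lookahead=+ remaining=[+ num - id $]
Step 3: reduce T->F. Stack=[T] ptr=1 lookahead=+ remaining=[+ num - id $]
Step 4: reduce E->T. Stack=[E] ptr=1 lookahead=+ remaining=[+ num - id $]
Step 5: shift +. Stack=[E +] ptr=2 lookahead=num remaining=[num - id $]
Step 6: shift num. Stack=[E + num] ptr=3 lookahead=- remaining=[- id $]
Step 7: reduce F->num. Stack=[E + F] ptr=3 lookahead=- remaining=[- id $]
Step 8: reduce T->F. Stack=[E + T] ptr=3 lookahead=- remaining=[- id $]
Step 9: reduce E->E + T. Stack=[E] ptr=3 lookahead=- remaining=[- id $]
Step 10: shift -. Stack=[E -] ptr=4 lookahead=id remaining=[id $]
Step 11: shift id. Stack=[E - id] ptr=5 lookahead=$ remaining=[$]
Step 12: reduce F->id. Stack=[E - F] ptr=5 lookahead=$ remaining=[$]
Step 13: reduce T->F. Stack=[E - T] ptr=5 lookahead=$ remaining=[$]
Step 14: reduce E->E - T. Stack=[E] ptr=5 lookahead=$ remaining=[$]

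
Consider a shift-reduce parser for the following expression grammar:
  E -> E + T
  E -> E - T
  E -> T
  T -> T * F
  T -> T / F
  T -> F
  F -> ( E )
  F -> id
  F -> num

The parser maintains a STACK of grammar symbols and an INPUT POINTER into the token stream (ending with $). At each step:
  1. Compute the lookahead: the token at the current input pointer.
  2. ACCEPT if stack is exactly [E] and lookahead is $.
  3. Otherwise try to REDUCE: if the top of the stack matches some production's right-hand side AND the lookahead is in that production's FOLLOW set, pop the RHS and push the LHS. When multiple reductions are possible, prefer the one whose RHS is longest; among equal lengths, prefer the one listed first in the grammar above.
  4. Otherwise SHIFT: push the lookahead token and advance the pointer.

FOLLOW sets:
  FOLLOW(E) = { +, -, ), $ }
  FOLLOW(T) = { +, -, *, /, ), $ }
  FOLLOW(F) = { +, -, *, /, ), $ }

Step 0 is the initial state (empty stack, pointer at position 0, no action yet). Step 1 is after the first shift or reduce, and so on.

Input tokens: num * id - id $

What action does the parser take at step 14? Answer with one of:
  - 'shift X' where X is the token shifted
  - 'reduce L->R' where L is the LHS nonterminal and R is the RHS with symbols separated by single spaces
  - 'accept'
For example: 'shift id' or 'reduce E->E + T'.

Step 1: shift num. Stack=[num] ptr=1 lookahead=* remaining=[* id - id $]
Step 2: reduce F->num. Stack=[F] ptr=1 lookahead=* remaining=[* id - id $]
Step 3: reduce T->F. Stack=[T] ptr=1 lookahead=* remaining=[* id - id $]
Step 4: shift *. Stack=[T *] ptr=2 lookahead=id remaining=[id - id $]
Step 5: shift id. Stack=[T * id] ptr=3 lookahead=- remaining=[- id $]
Step 6: reduce F->id. Stack=[T * F] ptr=3 lookahead=- remaining=[- id $]
Step 7: reduce T->T * F. Stack=[T] ptr=3 lookahead=- remaining=[- id $]
Step 8: reduce E->T. Stack=[E] ptr=3 lookahead=- remaining=[- id $]
Step 9: shift -. Stack=[E -] ptr=4 lookahead=id remaining=[id $]
Step 10: shift id. Stack=[E - id] ptr=5 lookahead=$ remaining=[$]
Step 11: reduce F->id. Stack=[E - F] ptr=5 lookahead=$ remaining=[$]
Step 12: reduce T->F. Stack=[E - T] ptr=5 lookahead=$ remaining=[$]
Step 13: reduce E->E - T. Stack=[E] ptr=5 lookahead=$ remaining=[$]
Step 14: accept. Stack=[E] ptr=5 lookahead=$ remaining=[$]

Answer: accept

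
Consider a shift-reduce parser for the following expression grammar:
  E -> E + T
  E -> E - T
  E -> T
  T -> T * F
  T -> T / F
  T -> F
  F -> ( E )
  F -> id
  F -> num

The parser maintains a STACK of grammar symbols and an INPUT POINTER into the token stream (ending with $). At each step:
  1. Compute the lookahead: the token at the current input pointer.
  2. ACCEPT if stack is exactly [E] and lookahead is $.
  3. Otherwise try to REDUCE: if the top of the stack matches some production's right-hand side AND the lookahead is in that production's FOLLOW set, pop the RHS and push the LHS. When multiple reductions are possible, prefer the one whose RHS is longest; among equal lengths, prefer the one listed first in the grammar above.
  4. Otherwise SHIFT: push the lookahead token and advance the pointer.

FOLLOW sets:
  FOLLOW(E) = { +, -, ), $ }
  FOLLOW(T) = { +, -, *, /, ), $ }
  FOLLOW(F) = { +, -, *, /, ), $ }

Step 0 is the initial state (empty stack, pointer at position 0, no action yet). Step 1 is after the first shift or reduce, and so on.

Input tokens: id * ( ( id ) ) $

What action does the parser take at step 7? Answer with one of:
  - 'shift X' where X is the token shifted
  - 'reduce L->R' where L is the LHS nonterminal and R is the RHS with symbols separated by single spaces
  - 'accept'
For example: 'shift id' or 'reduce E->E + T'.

Step 1: shift id. Stack=[id] ptr=1 lookahead=* remaining=[* ( ( id ) ) $]
Step 2: reduce F->id. Stack=[F] ptr=1 lookahead=* remaining=[* ( ( id ) ) $]
Step 3: reduce T->F. Stack=[T] ptr=1 lookahead=* remaining=[* ( ( id ) ) $]
Step 4: shift *. Stack=[T *] ptr=2 lookahead=( remaining=[( ( id ) ) $]
Step 5: shift (. Stack=[T * (] ptr=3 lookahead=( remaining=[( id ) ) $]
Step 6: shift (. Stack=[T * ( (] ptr=4 lookahead=id remaining=[id ) ) $]
Step 7: shift id. Stack=[T * ( ( id] ptr=5 lookahead=) remaining=[) ) $]

Answer: shift id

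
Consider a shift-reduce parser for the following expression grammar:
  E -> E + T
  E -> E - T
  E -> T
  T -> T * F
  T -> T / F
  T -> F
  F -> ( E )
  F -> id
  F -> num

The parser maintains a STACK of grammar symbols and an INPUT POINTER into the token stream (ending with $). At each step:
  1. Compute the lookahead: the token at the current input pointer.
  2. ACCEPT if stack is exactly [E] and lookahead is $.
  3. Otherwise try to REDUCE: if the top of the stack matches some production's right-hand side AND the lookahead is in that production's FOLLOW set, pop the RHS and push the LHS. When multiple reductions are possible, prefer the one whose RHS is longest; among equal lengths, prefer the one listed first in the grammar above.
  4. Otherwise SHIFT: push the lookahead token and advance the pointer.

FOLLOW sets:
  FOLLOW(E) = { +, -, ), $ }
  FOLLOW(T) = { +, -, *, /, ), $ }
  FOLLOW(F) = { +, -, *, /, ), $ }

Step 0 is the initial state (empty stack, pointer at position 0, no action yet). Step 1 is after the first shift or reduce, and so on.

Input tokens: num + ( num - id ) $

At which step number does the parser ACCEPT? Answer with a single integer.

Step 1: shift num. Stack=[num] ptr=1 lookahead=+ remaining=[+ ( num - id ) $]
Step 2: reduce F->num. Stack=[F] ptr=1 lookahead=+ remaining=[+ ( num - id ) $]
Step 3: reduce T->F. Stack=[T] ptr=1 lookahead=+ remaining=[+ ( num - id ) $]
Step 4: reduce E->T. Stack=[E] ptr=1 lookahead=+ remaining=[+ ( num - id ) $]
Step 5: shift +. Stack=[E +] ptr=2 lookahead=( remaining=[( num - id ) $]
Step 6: shift (. Stack=[E + (] ptr=3 lookahead=num remaining=[num - id ) $]
Step 7: shift num. Stack=[E + ( num] ptr=4 lookahead=- remaining=[- id ) $]
Step 8: reduce F->num. Stack=[E + ( F] ptr=4 lookahead=- remaining=[- id ) $]
Step 9: reduce T->F. Stack=[E + ( T] ptr=4 lookahead=- remaining=[- id ) $]
Step 10: reduce E->T. Stack=[E + ( E] ptr=4 lookahead=- remaining=[- id ) $]
Step 11: shift -. Stack=[E + ( E -] ptr=5 lookahead=id remaining=[id ) $]
Step 12: shift id. Stack=[E + ( E - id] ptr=6 lookahead=) remaining=[) $]
Step 13: reduce F->id. Stack=[E + ( E - F] ptr=6 lookahead=) remaining=[) $]
Step 14: reduce T->F. Stack=[E + ( E - T] ptr=6 lookahead=) remaining=[) $]
Step 15: reduce E->E - T. Stack=[E + ( E] ptr=6 lookahead=) remaining=[) $]
Step 16: shift ). Stack=[E + ( E )] ptr=7 lookahead=$ remaining=[$]
Step 17: reduce F->( E ). Stack=[E + F] ptr=7 lookahead=$ remaining=[$]
Step 18: reduce T->F. Stack=[E + T] ptr=7 lookahead=$ remaining=[$]
Step 19: reduce E->E + T. Stack=[E] ptr=7 lookahead=$ remaining=[$]
Step 20: accept. Stack=[E] ptr=7 lookahead=$ remaining=[$]

Answer: 20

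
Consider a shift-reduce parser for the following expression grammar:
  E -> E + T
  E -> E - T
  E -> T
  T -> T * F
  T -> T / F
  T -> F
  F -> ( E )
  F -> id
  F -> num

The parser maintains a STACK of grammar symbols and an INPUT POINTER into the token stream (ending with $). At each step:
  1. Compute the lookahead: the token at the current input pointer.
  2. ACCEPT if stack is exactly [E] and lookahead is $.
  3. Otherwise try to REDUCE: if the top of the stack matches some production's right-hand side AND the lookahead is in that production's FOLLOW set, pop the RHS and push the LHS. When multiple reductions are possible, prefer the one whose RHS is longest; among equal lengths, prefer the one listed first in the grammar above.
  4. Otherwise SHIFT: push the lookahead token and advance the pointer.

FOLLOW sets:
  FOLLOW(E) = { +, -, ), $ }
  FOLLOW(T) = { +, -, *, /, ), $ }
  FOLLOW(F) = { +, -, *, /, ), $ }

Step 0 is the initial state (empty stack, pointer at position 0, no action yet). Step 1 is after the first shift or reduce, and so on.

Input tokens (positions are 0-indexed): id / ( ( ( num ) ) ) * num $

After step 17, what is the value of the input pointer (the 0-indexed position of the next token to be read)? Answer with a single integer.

Step 1: shift id. Stack=[id] ptr=1 lookahead=/ remaining=[/ ( ( ( num ) ) ) * num $]
Step 2: reduce F->id. Stack=[F] ptr=1 lookahead=/ remaining=[/ ( ( ( num ) ) ) * num $]
Step 3: reduce T->F. Stack=[T] ptr=1 lookahead=/ remaining=[/ ( ( ( num ) ) ) * num $]
Step 4: shift /. Stack=[T /] ptr=2 lookahead=( remaining=[( ( ( num ) ) ) * num $]
Step 5: shift (. Stack=[T / (] ptr=3 lookahead=( remaining=[( ( num ) ) ) * num $]
Step 6: shift (. Stack=[T / ( (] ptr=4 lookahead=( remaining=[( num ) ) ) * num $]
Step 7: shift (. Stack=[T / ( ( (] ptr=5 lookahead=num remaining=[num ) ) ) * num $]
Step 8: shift num. Stack=[T / ( ( ( num] ptr=6 lookahead=) remaining=[) ) ) * num $]
Step 9: reduce F->num. Stack=[T / ( ( ( F] ptr=6 lookahead=) remaining=[) ) ) * num $]
Step 10: reduce T->F. Stack=[T / ( ( ( T] ptr=6 lookahead=) remaining=[) ) ) * num $]
Step 11: reduce E->T. Stack=[T / ( ( ( E] ptr=6 lookahead=) remaining=[) ) ) * num $]
Step 12: shift ). Stack=[T / ( ( ( E )] ptr=7 lookahead=) remaining=[) ) * num $]
Step 13: reduce F->( E ). Stack=[T / ( ( F] ptr=7 lookahead=) remaining=[) ) * num $]
Step 14: reduce T->F. Stack=[T / ( ( T] ptr=7 lookahead=) remaining=[) ) * num $]
Step 15: reduce E->T. Stack=[T / ( ( E] ptr=7 lookahead=) remaining=[) ) * num $]
Step 16: shift ). Stack=[T / ( ( E )] ptr=8 lookahead=) remaining=[) * num $]
Step 17: reduce F->( E ). Stack=[T / ( F] ptr=8 lookahead=) remaining=[) * num $]

Answer: 8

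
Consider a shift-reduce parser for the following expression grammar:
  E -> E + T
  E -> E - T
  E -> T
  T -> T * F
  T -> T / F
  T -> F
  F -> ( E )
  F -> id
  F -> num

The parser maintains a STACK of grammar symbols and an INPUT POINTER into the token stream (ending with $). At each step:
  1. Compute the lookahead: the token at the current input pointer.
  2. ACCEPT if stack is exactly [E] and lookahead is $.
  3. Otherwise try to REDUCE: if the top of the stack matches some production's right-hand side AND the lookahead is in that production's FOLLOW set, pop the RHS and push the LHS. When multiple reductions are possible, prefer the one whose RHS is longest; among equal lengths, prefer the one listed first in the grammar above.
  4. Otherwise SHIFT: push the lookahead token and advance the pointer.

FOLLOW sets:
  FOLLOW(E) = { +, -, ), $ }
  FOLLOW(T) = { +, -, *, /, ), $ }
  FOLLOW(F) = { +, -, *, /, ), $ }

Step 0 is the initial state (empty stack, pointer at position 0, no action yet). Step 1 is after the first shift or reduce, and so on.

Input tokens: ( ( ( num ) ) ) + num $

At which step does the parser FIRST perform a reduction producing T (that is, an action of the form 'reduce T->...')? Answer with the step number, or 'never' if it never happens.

Answer: 6

Derivation:
Step 1: shift (. Stack=[(] ptr=1 lookahead=( remaining=[( ( num ) ) ) + num $]
Step 2: shift (. Stack=[( (] ptr=2 lookahead=( remaining=[( num ) ) ) + num $]
Step 3: shift (. Stack=[( ( (] ptr=3 lookahead=num remaining=[num ) ) ) + num $]
Step 4: shift num. Stack=[( ( ( num] ptr=4 lookahead=) remaining=[) ) ) + num $]
Step 5: reduce F->num. Stack=[( ( ( F] ptr=4 lookahead=) remaining=[) ) ) + num $]
Step 6: reduce T->F. Stack=[( ( ( T] ptr=4 lookahead=) remaining=[) ) ) + num $]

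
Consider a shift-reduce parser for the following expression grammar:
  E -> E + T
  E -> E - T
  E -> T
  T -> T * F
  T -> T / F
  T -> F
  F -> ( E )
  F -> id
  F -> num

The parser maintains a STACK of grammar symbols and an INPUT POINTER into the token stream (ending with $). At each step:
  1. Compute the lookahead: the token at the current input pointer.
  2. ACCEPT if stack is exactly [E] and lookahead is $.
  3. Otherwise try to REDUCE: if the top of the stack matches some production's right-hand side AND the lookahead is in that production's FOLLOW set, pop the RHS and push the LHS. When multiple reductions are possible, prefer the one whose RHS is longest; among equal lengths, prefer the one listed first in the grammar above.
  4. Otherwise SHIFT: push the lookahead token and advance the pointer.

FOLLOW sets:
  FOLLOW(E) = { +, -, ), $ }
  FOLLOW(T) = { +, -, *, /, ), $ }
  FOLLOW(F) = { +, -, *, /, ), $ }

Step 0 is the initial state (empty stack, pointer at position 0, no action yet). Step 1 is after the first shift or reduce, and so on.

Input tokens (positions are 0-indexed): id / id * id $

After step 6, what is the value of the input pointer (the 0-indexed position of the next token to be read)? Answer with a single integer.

Answer: 3

Derivation:
Step 1: shift id. Stack=[id] ptr=1 lookahead=/ remaining=[/ id * id $]
Step 2: reduce F->id. Stack=[F] ptr=1 lookahead=/ remaining=[/ id * id $]
Step 3: reduce T->F. Stack=[T] ptr=1 lookahead=/ remaining=[/ id * id $]
Step 4: shift /. Stack=[T /] ptr=2 lookahead=id remaining=[id * id $]
Step 5: shift id. Stack=[T / id] ptr=3 lookahead=* remaining=[* id $]
Step 6: reduce F->id. Stack=[T / F] ptr=3 lookahead=* remaining=[* id $]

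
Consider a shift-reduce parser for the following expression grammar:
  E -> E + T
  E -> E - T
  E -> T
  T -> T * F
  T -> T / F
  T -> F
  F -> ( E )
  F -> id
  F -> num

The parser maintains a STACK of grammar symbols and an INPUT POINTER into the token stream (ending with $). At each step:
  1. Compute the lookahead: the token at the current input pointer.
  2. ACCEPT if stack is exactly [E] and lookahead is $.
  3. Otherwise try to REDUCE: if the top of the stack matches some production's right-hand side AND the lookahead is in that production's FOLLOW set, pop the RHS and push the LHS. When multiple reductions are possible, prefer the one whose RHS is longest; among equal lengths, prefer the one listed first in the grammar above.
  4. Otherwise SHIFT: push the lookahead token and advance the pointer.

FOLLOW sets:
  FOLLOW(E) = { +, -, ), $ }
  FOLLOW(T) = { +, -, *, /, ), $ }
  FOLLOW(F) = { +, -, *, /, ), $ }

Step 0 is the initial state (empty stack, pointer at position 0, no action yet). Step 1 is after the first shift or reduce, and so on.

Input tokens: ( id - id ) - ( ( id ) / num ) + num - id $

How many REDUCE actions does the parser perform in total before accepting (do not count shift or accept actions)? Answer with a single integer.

Answer: 26

Derivation:
Step 1: shift (. Stack=[(] ptr=1 lookahead=id remaining=[id - id ) - ( ( id ) / num ) + num - id $]
Step 2: shift id. Stack=[( id] ptr=2 lookahead=- remaining=[- id ) - ( ( id ) / num ) + num - id $]
Step 3: reduce F->id. Stack=[( F] ptr=2 lookahead=- remaining=[- id ) - ( ( id ) / num ) + num - id $]
Step 4: reduce T->F. Stack=[( T] ptr=2 lookahead=- remaining=[- id ) - ( ( id ) / num ) + num - id $]
Step 5: reduce E->T. Stack=[( E] ptr=2 lookahead=- remaining=[- id ) - ( ( id ) / num ) + num - id $]
Step 6: shift -. Stack=[( E -] ptr=3 lookahead=id remaining=[id ) - ( ( id ) / num ) + num - id $]
Step 7: shift id. Stack=[( E - id] ptr=4 lookahead=) remaining=[) - ( ( id ) / num ) + num - id $]
Step 8: reduce F->id. Stack=[( E - F] ptr=4 lookahead=) remaining=[) - ( ( id ) / num ) + num - id $]
Step 9: reduce T->F. Stack=[( E - T] ptr=4 lookahead=) remaining=[) - ( ( id ) / num ) + num - id $]
Step 10: reduce E->E - T. Stack=[( E] ptr=4 lookahead=) remaining=[) - ( ( id ) / num ) + num - id $]
Step 11: shift ). Stack=[( E )] ptr=5 lookahead=- remaining=[- ( ( id ) / num ) + num - id $]
Step 12: reduce F->( E ). Stack=[F] ptr=5 lookahead=- remaining=[- ( ( id ) / num ) + num - id $]
Step 13: reduce T->F. Stack=[T] ptr=5 lookahead=- remaining=[- ( ( id ) / num ) + num - id $]
Step 14: reduce E->T. Stack=[E] ptr=5 lookahead=- remaining=[- ( ( id ) / num ) + num - id $]
Step 15: shift -. Stack=[E -] ptr=6 lookahead=( remaining=[( ( id ) / num ) + num - id $]
Step 16: shift (. Stack=[E - (] ptr=7 lookahead=( remaining=[( id ) / num ) + num - id $]
Step 17: shift (. Stack=[E - ( (] ptr=8 lookahead=id remaining=[id ) / num ) + num - id $]
Step 18: shift id. Stack=[E - ( ( id] ptr=9 lookahead=) remaining=[) / num ) + num - id $]
Step 19: reduce F->id. Stack=[E - ( ( F] ptr=9 lookahead=) remaining=[) / num ) + num - id $]
Step 20: reduce T->F. Stack=[E - ( ( T] ptr=9 lookahead=) remaining=[) / num ) + num - id $]
Step 21: reduce E->T. Stack=[E - ( ( E] ptr=9 lookahead=) remaining=[) / num ) + num - id $]
Step 22: shift ). Stack=[E - ( ( E )] ptr=10 lookahead=/ remaining=[/ num ) + num - id $]
Step 23: reduce F->( E ). Stack=[E - ( F] ptr=10 lookahead=/ remaining=[/ num ) + num - id $]
Step 24: reduce T->F. Stack=[E - ( T] ptr=10 lookahead=/ remaining=[/ num ) + num - id $]
Step 25: shift /. Stack=[E - ( T /] ptr=11 lookahead=num remaining=[num ) + num - id $]
Step 26: shift num. Stack=[E - ( T / num] ptr=12 lookahead=) remaining=[) + num - id $]
Step 27: reduce F->num. Stack=[E - ( T / F] ptr=12 lookahead=) remaining=[) + num - id $]
Step 28: reduce T->T / F. Stack=[E - ( T] ptr=12 lookahead=) remaining=[) + num - id $]
Step 29: reduce E->T. Stack=[E - ( E] ptr=12 lookahead=) remaining=[) + num - id $]
Step 30: shift ). Stack=[E - ( E )] ptr=13 lookahead=+ remaining=[+ num - id $]
Step 31: reduce F->( E ). Stack=[E - F] ptr=13 lookahead=+ remaining=[+ num - id $]
Step 32: reduce T->F. Stack=[E - T] ptr=13 lookahead=+ remaining=[+ num - id $]
Step 33: reduce E->E - T. Stack=[E] ptr=13 lookahead=+ remaining=[+ num - id $]
Step 34: shift +. Stack=[E +] ptr=14 lookahead=num remaining=[num - id $]
Step 35: shift num. Stack=[E + num] ptr=15 lookahead=- remaining=[- id $]
Step 36: reduce F->num. Stack=[E + F] ptr=15 lookahead=- remaining=[- id $]
Step 37: reduce T->F. Stack=[E + T] ptr=15 lookahead=- remaining=[- id $]
Step 38: reduce E->E + T. Stack=[E] ptr=15 lookahead=- remaining=[- id $]
Step 39: shift -. Stack=[E -] ptr=16 lookahead=id remaining=[id $]
Step 40: shift id. Stack=[E - id] ptr=17 lookahead=$ remaining=[$]
Step 41: reduce F->id. Stack=[E - F] ptr=17 lookahead=$ remaining=[$]
Step 42: reduce T->F. Stack=[E - T] ptr=17 lookahead=$ remaining=[$]
Step 43: reduce E->E - T. Stack=[E] ptr=17 lookahead=$ remaining=[$]
Step 44: accept. Stack=[E] ptr=17 lookahead=$ remaining=[$]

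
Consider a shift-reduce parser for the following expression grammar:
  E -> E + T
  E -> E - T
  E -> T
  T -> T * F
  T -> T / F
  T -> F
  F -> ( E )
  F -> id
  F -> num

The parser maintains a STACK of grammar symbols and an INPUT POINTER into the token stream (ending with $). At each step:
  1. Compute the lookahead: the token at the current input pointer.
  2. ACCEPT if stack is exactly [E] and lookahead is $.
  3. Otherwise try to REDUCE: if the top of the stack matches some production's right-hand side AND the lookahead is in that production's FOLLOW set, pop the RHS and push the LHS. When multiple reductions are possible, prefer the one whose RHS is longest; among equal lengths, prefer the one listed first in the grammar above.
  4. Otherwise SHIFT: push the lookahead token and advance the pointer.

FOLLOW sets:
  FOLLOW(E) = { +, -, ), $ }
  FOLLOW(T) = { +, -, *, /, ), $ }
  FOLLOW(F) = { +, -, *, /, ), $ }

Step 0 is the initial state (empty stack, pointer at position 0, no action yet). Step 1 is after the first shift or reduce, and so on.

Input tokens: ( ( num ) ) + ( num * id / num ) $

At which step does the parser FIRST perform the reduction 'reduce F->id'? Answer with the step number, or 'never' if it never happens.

Answer: 22

Derivation:
Step 1: shift (. Stack=[(] ptr=1 lookahead=( remaining=[( num ) ) + ( num * id / num ) $]
Step 2: shift (. Stack=[( (] ptr=2 lookahead=num remaining=[num ) ) + ( num * id / num ) $]
Step 3: shift num. Stack=[( ( num] ptr=3 lookahead=) remaining=[) ) + ( num * id / num ) $]
Step 4: reduce F->num. Stack=[( ( F] ptr=3 lookahead=) remaining=[) ) + ( num * id / num ) $]
Step 5: reduce T->F. Stack=[( ( T] ptr=3 lookahead=) remaining=[) ) + ( num * id / num ) $]
Step 6: reduce E->T. Stack=[( ( E] ptr=3 lookahead=) remaining=[) ) + ( num * id / num ) $]
Step 7: shift ). Stack=[( ( E )] ptr=4 lookahead=) remaining=[) + ( num * id / num ) $]
Step 8: reduce F->( E ). Stack=[( F] ptr=4 lookahead=) remaining=[) + ( num * id / num ) $]
Step 9: reduce T->F. Stack=[( T] ptr=4 lookahead=) remaining=[) + ( num * id / num ) $]
Step 10: reduce E->T. Stack=[( E] ptr=4 lookahead=) remaining=[) + ( num * id / num ) $]
Step 11: shift ). Stack=[( E )] ptr=5 lookahead=+ remaining=[+ ( num * id / num ) $]
Step 12: reduce F->( E ). Stack=[F] ptr=5 lookahead=+ remaining=[+ ( num * id / num ) $]
Step 13: reduce T->F. Stack=[T] ptr=5 lookahead=+ remaining=[+ ( num * id / num ) $]
Step 14: reduce E->T. Stack=[E] ptr=5 lookahead=+ remaining=[+ ( num * id / num ) $]
Step 15: shift +. Stack=[E +] ptr=6 lookahead=( remaining=[( num * id / num ) $]
Step 16: shift (. Stack=[E + (] ptr=7 lookahead=num remaining=[num * id / num ) $]
Step 17: shift num. Stack=[E + ( num] ptr=8 lookahead=* remaining=[* id / num ) $]
Step 18: reduce F->num. Stack=[E + ( F] ptr=8 lookahead=* remaining=[* id / num ) $]
Step 19: reduce T->F. Stack=[E + ( T] ptr=8 lookahead=* remaining=[* id / num ) $]
Step 20: shift *. Stack=[E + ( T *] ptr=9 lookahead=id remaining=[id / num ) $]
Step 21: shift id. Stack=[E + ( T * id] ptr=10 lookahead=/ remaining=[/ num ) $]
Step 22: reduce F->id. Stack=[E + ( T * F] ptr=10 lookahead=/ remaining=[/ num ) $]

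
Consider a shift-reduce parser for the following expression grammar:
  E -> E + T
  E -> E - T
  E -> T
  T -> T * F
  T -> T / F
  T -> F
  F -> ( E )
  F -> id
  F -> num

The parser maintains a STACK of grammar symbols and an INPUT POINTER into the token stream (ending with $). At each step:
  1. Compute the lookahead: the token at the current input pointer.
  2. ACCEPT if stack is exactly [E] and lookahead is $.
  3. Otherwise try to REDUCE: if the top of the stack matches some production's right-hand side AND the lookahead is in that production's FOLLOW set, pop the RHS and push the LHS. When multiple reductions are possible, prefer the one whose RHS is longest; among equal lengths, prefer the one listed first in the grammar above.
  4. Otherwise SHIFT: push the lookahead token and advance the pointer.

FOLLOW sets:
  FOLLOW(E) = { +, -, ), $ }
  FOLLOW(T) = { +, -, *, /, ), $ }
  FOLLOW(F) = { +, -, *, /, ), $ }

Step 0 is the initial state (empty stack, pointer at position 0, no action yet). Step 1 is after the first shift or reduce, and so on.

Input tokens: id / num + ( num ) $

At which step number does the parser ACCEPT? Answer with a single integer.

Answer: 19

Derivation:
Step 1: shift id. Stack=[id] ptr=1 lookahead=/ remaining=[/ num + ( num ) $]
Step 2: reduce F->id. Stack=[F] ptr=1 lookahead=/ remaining=[/ num + ( num ) $]
Step 3: reduce T->F. Stack=[T] ptr=1 lookahead=/ remaining=[/ num + ( num ) $]
Step 4: shift /. Stack=[T /] ptr=2 lookahead=num remaining=[num + ( num ) $]
Step 5: shift num. Stack=[T / num] ptr=3 lookahead=+ remaining=[+ ( num ) $]
Step 6: reduce F->num. Stack=[T / F] ptr=3 lookahead=+ remaining=[+ ( num ) $]
Step 7: reduce T->T / F. Stack=[T] ptr=3 lookahead=+ remaining=[+ ( num ) $]
Step 8: reduce E->T. Stack=[E] ptr=3 lookahead=+ remaining=[+ ( num ) $]
Step 9: shift +. Stack=[E +] ptr=4 lookahead=( remaining=[( num ) $]
Step 10: shift (. Stack=[E + (] ptr=5 lookahead=num remaining=[num ) $]
Step 11: shift num. Stack=[E + ( num] ptr=6 lookahead=) remaining=[) $]
Step 12: reduce F->num. Stack=[E + ( F] ptr=6 lookahead=) remaining=[) $]
Step 13: reduce T->F. Stack=[E + ( T] ptr=6 lookahead=) remaining=[) $]
Step 14: reduce E->T. Stack=[E + ( E] ptr=6 lookahead=) remaining=[) $]
Step 15: shift ). Stack=[E + ( E )] ptr=7 lookahead=$ remaining=[$]
Step 16: reduce F->( E ). Stack=[E + F] ptr=7 lookahead=$ remaining=[$]
Step 17: reduce T->F. Stack=[E + T] ptr=7 lookahead=$ remaining=[$]
Step 18: reduce E->E + T. Stack=[E] ptr=7 lookahead=$ remaining=[$]
Step 19: accept. Stack=[E] ptr=7 lookahead=$ remaining=[$]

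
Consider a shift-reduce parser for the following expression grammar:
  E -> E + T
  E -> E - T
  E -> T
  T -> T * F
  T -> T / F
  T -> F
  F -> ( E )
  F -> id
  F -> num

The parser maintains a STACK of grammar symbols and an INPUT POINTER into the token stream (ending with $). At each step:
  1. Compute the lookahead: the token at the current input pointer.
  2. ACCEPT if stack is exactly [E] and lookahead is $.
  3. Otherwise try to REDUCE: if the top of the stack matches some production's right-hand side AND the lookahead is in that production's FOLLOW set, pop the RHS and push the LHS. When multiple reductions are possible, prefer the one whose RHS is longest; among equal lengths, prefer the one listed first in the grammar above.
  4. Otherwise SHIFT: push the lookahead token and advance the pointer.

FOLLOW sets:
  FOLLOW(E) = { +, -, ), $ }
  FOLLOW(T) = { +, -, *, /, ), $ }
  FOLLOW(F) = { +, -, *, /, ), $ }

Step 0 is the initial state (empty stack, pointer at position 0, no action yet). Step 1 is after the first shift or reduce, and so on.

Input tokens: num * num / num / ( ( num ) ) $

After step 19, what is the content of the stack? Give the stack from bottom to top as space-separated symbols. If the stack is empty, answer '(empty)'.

Step 1: shift num. Stack=[num] ptr=1 lookahead=* remaining=[* num / num / ( ( num ) ) $]
Step 2: reduce F->num. Stack=[F] ptr=1 lookahead=* remaining=[* num / num / ( ( num ) ) $]
Step 3: reduce T->F. Stack=[T] ptr=1 lookahead=* remaining=[* num / num / ( ( num ) ) $]
Step 4: shift *. Stack=[T *] ptr=2 lookahead=num remaining=[num / num / ( ( num ) ) $]
Step 5: shift num. Stack=[T * num] ptr=3 lookahead=/ remaining=[/ num / ( ( num ) ) $]
Step 6: reduce F->num. Stack=[T * F] ptr=3 lookahead=/ remaining=[/ num / ( ( num ) ) $]
Step 7: reduce T->T * F. Stack=[T] ptr=3 lookahead=/ remaining=[/ num / ( ( num ) ) $]
Step 8: shift /. Stack=[T /] ptr=4 lookahead=num remaining=[num / ( ( num ) ) $]
Step 9: shift num. Stack=[T / num] ptr=5 lookahead=/ remaining=[/ ( ( num ) ) $]
Step 10: reduce F->num. Stack=[T / F] ptr=5 lookahead=/ remaining=[/ ( ( num ) ) $]
Step 11: reduce T->T / F. Stack=[T] ptr=5 lookahead=/ remaining=[/ ( ( num ) ) $]
Step 12: shift /. Stack=[T /] ptr=6 lookahead=( remaining=[( ( num ) ) $]
Step 13: shift (. Stack=[T / (] ptr=7 lookahead=( remaining=[( num ) ) $]
Step 14: shift (. Stack=[T / ( (] ptr=8 lookahead=num remaining=[num ) ) $]
Step 15: shift num. Stack=[T / ( ( num] ptr=9 lookahead=) remaining=[) ) $]
Step 16: reduce F->num. Stack=[T / ( ( F] ptr=9 lookahead=) remaining=[) ) $]
Step 17: reduce T->F. Stack=[T / ( ( T] ptr=9 lookahead=) remaining=[) ) $]
Step 18: reduce E->T. Stack=[T / ( ( E] ptr=9 lookahead=) remaining=[) ) $]
Step 19: shift ). Stack=[T / ( ( E )] ptr=10 lookahead=) remaining=[) $]

Answer: T / ( ( E )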